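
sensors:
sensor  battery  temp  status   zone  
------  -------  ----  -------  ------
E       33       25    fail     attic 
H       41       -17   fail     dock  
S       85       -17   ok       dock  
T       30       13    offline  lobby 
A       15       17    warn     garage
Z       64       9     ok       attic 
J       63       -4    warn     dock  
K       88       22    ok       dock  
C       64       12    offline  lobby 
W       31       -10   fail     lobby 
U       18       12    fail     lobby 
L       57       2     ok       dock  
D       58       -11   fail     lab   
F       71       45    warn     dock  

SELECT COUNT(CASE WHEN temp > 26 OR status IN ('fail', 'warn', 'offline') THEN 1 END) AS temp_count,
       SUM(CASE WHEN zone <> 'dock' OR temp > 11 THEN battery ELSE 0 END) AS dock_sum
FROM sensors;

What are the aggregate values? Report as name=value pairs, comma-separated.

[temp_count: temp > 26 OR status IN ('fail', 'warn', 'offline')]
sensor=E: ✓ → 1
sensor=H: ✓ → 1
sensor=S: ✗
sensor=T: ✓ → 1
sensor=A: ✓ → 1
sensor=Z: ✗
sensor=J: ✓ → 1
sensor=K: ✗
sensor=C: ✓ → 1
sensor=W: ✓ → 1
sensor=U: ✓ → 1
sensor=L: ✗
sensor=D: ✓ → 1
sensor=F: ✓ → 1
temp_count = COUNT(1, 1, 1, 1, 1, 1, 1, 1, 1, 1) = 10
—
[dock_sum: zone <> 'dock' OR temp > 11]
sensor=E: ✓ → 33
sensor=H: ✗
sensor=S: ✗
sensor=T: ✓ → 30
sensor=A: ✓ → 15
sensor=Z: ✓ → 64
sensor=J: ✗
sensor=K: ✓ → 88
sensor=C: ✓ → 64
sensor=W: ✓ → 31
sensor=U: ✓ → 18
sensor=L: ✗
sensor=D: ✓ → 58
sensor=F: ✓ → 71
dock_sum = 33 + 30 + 15 + 64 + 88 + 64 + 31 + 18 + 58 + 71 = 472

temp_count=10, dock_sum=472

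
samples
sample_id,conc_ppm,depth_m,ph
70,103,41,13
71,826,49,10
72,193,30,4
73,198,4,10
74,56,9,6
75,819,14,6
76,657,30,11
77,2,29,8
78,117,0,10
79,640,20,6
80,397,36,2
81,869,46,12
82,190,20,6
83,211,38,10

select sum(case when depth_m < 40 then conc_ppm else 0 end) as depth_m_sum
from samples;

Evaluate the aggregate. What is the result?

sample_id=70: ✗
sample_id=71: ✗
sample_id=72: ✓ → 193
sample_id=73: ✓ → 198
sample_id=74: ✓ → 56
sample_id=75: ✓ → 819
sample_id=76: ✓ → 657
sample_id=77: ✓ → 2
sample_id=78: ✓ → 117
sample_id=79: ✓ → 640
sample_id=80: ✓ → 397
sample_id=81: ✗
sample_id=82: ✓ → 190
sample_id=83: ✓ → 211
depth_m_sum = 193 + 198 + 56 + 819 + 657 + 2 + 117 + 640 + 397 + 190 + 211 = 3480

3480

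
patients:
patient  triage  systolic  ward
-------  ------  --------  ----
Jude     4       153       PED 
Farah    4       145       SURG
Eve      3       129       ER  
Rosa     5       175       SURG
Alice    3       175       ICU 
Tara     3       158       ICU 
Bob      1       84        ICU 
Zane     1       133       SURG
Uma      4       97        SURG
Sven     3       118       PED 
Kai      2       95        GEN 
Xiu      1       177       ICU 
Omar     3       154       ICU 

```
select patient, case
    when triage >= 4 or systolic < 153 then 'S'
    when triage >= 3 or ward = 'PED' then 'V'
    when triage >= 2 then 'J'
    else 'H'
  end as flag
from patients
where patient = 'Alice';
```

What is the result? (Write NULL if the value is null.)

V

patient = Alice: triage=3, systolic=175, ward=ICU.
triage >= 4 or systolic < 153 → false
triage >= 3 or ward = 'PED' → true → V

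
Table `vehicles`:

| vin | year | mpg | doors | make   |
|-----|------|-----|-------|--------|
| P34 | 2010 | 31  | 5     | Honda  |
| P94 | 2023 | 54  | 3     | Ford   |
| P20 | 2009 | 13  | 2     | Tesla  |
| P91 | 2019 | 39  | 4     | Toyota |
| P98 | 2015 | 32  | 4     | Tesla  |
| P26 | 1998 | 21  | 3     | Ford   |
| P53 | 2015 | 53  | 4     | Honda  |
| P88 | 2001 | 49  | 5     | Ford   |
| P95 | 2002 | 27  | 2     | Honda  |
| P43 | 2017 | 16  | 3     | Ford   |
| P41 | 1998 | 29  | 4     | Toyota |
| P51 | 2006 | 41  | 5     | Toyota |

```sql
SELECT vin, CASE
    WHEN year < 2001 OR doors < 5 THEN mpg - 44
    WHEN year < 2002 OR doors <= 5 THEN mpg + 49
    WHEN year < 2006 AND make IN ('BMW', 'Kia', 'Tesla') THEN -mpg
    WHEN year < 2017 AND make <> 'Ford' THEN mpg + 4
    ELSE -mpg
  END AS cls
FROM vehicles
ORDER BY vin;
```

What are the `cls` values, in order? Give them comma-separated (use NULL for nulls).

-31, -23, 80, -15, -28, 90, 9, 98, -5, 10, -17, -12

vin=P20: year < 2001 OR doors < 5 → -31
vin=P26: year < 2001 OR doors < 5 → -23
vin=P34: year < 2002 OR doors <= 5 → 80
vin=P41: year < 2001 OR doors < 5 → -15
vin=P43: year < 2001 OR doors < 5 → -28
vin=P51: year < 2002 OR doors <= 5 → 90
vin=P53: year < 2001 OR doors < 5 → 9
vin=P88: year < 2002 OR doors <= 5 → 98
vin=P91: year < 2001 OR doors < 5 → -5
vin=P94: year < 2001 OR doors < 5 → 10
vin=P95: year < 2001 OR doors < 5 → -17
vin=P98: year < 2001 OR doors < 5 → -12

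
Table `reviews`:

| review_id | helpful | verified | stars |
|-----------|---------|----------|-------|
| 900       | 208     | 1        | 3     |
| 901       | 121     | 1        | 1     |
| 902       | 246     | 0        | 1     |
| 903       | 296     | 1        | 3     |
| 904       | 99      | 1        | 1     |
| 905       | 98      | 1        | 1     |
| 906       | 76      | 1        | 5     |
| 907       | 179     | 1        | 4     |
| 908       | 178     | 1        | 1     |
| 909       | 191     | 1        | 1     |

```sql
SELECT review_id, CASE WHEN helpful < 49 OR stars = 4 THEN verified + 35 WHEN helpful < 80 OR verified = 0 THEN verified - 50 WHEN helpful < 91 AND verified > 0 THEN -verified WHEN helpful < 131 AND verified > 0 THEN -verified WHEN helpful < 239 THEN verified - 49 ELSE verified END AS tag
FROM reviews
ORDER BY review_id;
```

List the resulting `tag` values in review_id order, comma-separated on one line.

review_id=900: helpful < 239 → -48
review_id=901: helpful < 131 AND verified > 0 → -1
review_id=902: helpful < 80 OR verified = 0 → -50
review_id=903: ELSE → 1
review_id=904: helpful < 131 AND verified > 0 → -1
review_id=905: helpful < 131 AND verified > 0 → -1
review_id=906: helpful < 80 OR verified = 0 → -49
review_id=907: helpful < 49 OR stars = 4 → 36
review_id=908: helpful < 239 → -48
review_id=909: helpful < 239 → -48

-48, -1, -50, 1, -1, -1, -49, 36, -48, -48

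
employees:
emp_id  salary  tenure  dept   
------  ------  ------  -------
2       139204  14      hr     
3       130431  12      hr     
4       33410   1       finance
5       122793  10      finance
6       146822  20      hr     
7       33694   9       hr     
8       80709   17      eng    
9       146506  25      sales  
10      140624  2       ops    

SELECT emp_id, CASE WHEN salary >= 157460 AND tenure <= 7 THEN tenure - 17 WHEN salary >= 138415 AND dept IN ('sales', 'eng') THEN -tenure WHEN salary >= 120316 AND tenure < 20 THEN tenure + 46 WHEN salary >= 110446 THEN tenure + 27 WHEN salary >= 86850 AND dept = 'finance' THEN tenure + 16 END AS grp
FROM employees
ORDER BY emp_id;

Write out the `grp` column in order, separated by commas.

60, 58, NULL, 56, 47, NULL, NULL, -25, 48

emp_id=2: salary >= 120316 AND tenure < 20 → 60
emp_id=3: salary >= 120316 AND tenure < 20 → 58
emp_id=4: (no match → NULL) → NULL
emp_id=5: salary >= 120316 AND tenure < 20 → 56
emp_id=6: salary >= 110446 → 47
emp_id=7: (no match → NULL) → NULL
emp_id=8: (no match → NULL) → NULL
emp_id=9: salary >= 138415 AND dept IN ('sales', 'eng') → -25
emp_id=10: salary >= 120316 AND tenure < 20 → 48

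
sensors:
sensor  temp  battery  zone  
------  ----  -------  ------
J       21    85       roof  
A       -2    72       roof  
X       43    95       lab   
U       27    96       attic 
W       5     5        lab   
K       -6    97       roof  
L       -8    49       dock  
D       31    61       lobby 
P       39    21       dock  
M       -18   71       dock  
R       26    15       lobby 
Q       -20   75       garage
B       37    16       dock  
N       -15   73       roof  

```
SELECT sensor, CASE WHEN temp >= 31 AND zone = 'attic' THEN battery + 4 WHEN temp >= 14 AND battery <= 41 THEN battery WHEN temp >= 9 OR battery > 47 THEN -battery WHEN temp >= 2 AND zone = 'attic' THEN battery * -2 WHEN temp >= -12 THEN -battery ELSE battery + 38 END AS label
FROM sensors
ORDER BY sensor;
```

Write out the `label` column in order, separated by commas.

-72, 16, -61, -85, -97, -49, -71, -73, 21, -75, 15, -96, -5, -95

sensor=A: temp >= 9 OR battery > 47 → -72
sensor=B: temp >= 14 AND battery <= 41 → 16
sensor=D: temp >= 9 OR battery > 47 → -61
sensor=J: temp >= 9 OR battery > 47 → -85
sensor=K: temp >= 9 OR battery > 47 → -97
sensor=L: temp >= 9 OR battery > 47 → -49
sensor=M: temp >= 9 OR battery > 47 → -71
sensor=N: temp >= 9 OR battery > 47 → -73
sensor=P: temp >= 14 AND battery <= 41 → 21
sensor=Q: temp >= 9 OR battery > 47 → -75
sensor=R: temp >= 14 AND battery <= 41 → 15
sensor=U: temp >= 9 OR battery > 47 → -96
sensor=W: temp >= -12 → -5
sensor=X: temp >= 9 OR battery > 47 → -95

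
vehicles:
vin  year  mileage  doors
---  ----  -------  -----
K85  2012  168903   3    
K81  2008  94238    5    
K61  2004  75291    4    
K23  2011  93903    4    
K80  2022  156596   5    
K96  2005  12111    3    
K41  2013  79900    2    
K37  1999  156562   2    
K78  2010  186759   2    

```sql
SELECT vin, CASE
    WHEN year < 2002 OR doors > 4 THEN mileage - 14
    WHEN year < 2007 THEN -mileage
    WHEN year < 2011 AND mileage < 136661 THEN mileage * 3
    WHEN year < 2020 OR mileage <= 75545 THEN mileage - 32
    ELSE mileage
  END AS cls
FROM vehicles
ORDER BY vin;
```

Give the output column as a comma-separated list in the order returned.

93871, 156548, 79868, -75291, 186727, 156582, 94224, 168871, -12111

vin=K23: year < 2020 OR mileage <= 75545 → 93871
vin=K37: year < 2002 OR doors > 4 → 156548
vin=K41: year < 2020 OR mileage <= 75545 → 79868
vin=K61: year < 2007 → -75291
vin=K78: year < 2020 OR mileage <= 75545 → 186727
vin=K80: year < 2002 OR doors > 4 → 156582
vin=K81: year < 2002 OR doors > 4 → 94224
vin=K85: year < 2020 OR mileage <= 75545 → 168871
vin=K96: year < 2007 → -12111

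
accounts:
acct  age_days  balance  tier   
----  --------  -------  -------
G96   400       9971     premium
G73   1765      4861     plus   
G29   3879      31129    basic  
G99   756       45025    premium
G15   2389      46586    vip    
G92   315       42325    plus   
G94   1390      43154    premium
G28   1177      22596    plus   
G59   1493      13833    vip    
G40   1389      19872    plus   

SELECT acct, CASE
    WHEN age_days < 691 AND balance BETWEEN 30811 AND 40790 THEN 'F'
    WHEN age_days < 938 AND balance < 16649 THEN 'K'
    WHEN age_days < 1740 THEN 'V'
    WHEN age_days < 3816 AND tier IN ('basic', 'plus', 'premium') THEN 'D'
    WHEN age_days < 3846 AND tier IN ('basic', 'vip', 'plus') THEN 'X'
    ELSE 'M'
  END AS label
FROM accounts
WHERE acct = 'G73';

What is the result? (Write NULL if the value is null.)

D

acct = G73: age_days=1765, balance=4861, tier=plus.
age_days < 691 AND balance BETWEEN 30811 AND 40790 → false
age_days < 938 AND balance < 16649 → false
age_days < 1740 → false
age_days < 3816 AND tier IN ('basic', 'plus', 'premium') → true → D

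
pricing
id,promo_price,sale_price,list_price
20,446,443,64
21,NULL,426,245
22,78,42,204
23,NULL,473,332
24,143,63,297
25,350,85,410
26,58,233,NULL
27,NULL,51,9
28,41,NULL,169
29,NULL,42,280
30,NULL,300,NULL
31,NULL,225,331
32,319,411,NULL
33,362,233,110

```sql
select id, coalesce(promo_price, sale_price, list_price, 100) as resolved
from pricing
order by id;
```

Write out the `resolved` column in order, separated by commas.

id=20: promo_price=446 → 446
id=21: promo_price=NULL, sale_price=426 → 426
id=22: promo_price=78 → 78
id=23: promo_price=NULL, sale_price=473 → 473
id=24: promo_price=143 → 143
id=25: promo_price=350 → 350
id=26: promo_price=58 → 58
id=27: promo_price=NULL, sale_price=51 → 51
id=28: promo_price=41 → 41
id=29: promo_price=NULL, sale_price=42 → 42
id=30: promo_price=NULL, sale_price=300 → 300
id=31: promo_price=NULL, sale_price=225 → 225
id=32: promo_price=319 → 319
id=33: promo_price=362 → 362

446, 426, 78, 473, 143, 350, 58, 51, 41, 42, 300, 225, 319, 362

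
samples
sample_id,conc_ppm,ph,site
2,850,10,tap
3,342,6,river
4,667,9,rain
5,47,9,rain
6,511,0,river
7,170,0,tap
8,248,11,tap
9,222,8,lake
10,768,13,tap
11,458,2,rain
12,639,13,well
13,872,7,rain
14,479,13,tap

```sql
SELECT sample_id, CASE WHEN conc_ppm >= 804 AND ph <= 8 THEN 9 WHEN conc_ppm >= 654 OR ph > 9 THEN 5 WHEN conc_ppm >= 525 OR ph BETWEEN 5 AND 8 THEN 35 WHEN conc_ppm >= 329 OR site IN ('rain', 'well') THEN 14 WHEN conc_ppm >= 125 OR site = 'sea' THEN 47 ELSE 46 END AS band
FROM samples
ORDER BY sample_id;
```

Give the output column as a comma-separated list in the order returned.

sample_id=2: conc_ppm >= 654 OR ph > 9 → 5
sample_id=3: conc_ppm >= 525 OR ph BETWEEN 5 AND 8 → 35
sample_id=4: conc_ppm >= 654 OR ph > 9 → 5
sample_id=5: conc_ppm >= 329 OR site IN ('rain', 'well') → 14
sample_id=6: conc_ppm >= 329 OR site IN ('rain', 'well') → 14
sample_id=7: conc_ppm >= 125 OR site = 'sea' → 47
sample_id=8: conc_ppm >= 654 OR ph > 9 → 5
sample_id=9: conc_ppm >= 525 OR ph BETWEEN 5 AND 8 → 35
sample_id=10: conc_ppm >= 654 OR ph > 9 → 5
sample_id=11: conc_ppm >= 329 OR site IN ('rain', 'well') → 14
sample_id=12: conc_ppm >= 654 OR ph > 9 → 5
sample_id=13: conc_ppm >= 804 AND ph <= 8 → 9
sample_id=14: conc_ppm >= 654 OR ph > 9 → 5

5, 35, 5, 14, 14, 47, 5, 35, 5, 14, 5, 9, 5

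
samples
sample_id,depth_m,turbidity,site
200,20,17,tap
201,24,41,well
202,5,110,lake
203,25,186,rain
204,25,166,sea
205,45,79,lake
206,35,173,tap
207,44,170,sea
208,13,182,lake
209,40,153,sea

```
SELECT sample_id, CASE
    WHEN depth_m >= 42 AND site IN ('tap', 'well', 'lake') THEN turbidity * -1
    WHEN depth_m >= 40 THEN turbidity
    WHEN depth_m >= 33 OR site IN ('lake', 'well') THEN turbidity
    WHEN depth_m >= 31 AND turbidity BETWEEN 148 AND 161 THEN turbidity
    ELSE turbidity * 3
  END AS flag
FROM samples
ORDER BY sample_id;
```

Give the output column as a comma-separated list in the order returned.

51, 41, 110, 558, 498, -79, 173, 170, 182, 153

sample_id=200: ELSE → 51
sample_id=201: depth_m >= 33 OR site IN ('lake', 'well') → 41
sample_id=202: depth_m >= 33 OR site IN ('lake', 'well') → 110
sample_id=203: ELSE → 558
sample_id=204: ELSE → 498
sample_id=205: depth_m >= 42 AND site IN ('tap', 'well', 'lake') → -79
sample_id=206: depth_m >= 33 OR site IN ('lake', 'well') → 173
sample_id=207: depth_m >= 40 → 170
sample_id=208: depth_m >= 33 OR site IN ('lake', 'well') → 182
sample_id=209: depth_m >= 40 → 153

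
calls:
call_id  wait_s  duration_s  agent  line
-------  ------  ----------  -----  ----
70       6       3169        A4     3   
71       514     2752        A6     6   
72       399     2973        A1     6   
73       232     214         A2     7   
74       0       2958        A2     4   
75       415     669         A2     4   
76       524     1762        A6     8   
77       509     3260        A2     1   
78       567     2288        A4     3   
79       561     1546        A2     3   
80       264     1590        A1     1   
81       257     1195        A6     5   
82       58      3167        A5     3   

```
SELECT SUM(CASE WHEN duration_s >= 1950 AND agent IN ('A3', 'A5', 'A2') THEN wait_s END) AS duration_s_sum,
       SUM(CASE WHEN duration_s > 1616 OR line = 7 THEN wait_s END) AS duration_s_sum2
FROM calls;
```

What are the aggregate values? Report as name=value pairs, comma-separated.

duration_s_sum=567, duration_s_sum2=2809

[duration_s_sum: duration_s >= 1950 AND agent IN ('A3', 'A5', 'A2')]
call_id=70: ✗
call_id=71: ✗
call_id=72: ✗
call_id=73: ✗
call_id=74: ✓ → 0
call_id=75: ✗
call_id=76: ✗
call_id=77: ✓ → 509
call_id=78: ✗
call_id=79: ✗
call_id=80: ✗
call_id=81: ✗
call_id=82: ✓ → 58
duration_s_sum = 509 + 58 = 567
—
[duration_s_sum2: duration_s > 1616 OR line = 7]
call_id=70: ✓ → 6
call_id=71: ✓ → 514
call_id=72: ✓ → 399
call_id=73: ✓ → 232
call_id=74: ✓ → 0
call_id=75: ✗
call_id=76: ✓ → 524
call_id=77: ✓ → 509
call_id=78: ✓ → 567
call_id=79: ✗
call_id=80: ✗
call_id=81: ✗
call_id=82: ✓ → 58
duration_s_sum2 = 6 + 514 + 399 + 232 + 524 + 509 + 567 + 58 = 2809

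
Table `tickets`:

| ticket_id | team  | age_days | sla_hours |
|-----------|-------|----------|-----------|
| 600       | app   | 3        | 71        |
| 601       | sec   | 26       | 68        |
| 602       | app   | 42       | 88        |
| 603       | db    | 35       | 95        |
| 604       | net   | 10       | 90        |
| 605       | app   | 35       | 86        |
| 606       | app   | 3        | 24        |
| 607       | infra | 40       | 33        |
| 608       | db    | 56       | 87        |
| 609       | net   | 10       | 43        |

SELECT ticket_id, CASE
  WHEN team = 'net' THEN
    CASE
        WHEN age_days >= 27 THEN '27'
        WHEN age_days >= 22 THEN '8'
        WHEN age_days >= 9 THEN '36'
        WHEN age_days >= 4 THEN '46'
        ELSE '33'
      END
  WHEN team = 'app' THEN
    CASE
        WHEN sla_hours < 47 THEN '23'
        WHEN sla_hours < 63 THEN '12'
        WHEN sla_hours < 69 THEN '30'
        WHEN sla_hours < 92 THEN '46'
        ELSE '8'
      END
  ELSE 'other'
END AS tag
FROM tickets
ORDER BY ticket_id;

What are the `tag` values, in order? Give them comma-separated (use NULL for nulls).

ticket_id=600: team='app' → inner[sla_hours < 92] → 46
ticket_id=601: team='sec' → outer ELSE → other
ticket_id=602: team='app' → inner[sla_hours < 92] → 46
ticket_id=603: team='db' → outer ELSE → other
ticket_id=604: team='net' → inner[age_days >= 9] → 36
ticket_id=605: team='app' → inner[sla_hours < 92] → 46
ticket_id=606: team='app' → inner[sla_hours < 47] → 23
ticket_id=607: team='infra' → outer ELSE → other
ticket_id=608: team='db' → outer ELSE → other
ticket_id=609: team='net' → inner[age_days >= 9] → 36

46, other, 46, other, 36, 46, 23, other, other, 36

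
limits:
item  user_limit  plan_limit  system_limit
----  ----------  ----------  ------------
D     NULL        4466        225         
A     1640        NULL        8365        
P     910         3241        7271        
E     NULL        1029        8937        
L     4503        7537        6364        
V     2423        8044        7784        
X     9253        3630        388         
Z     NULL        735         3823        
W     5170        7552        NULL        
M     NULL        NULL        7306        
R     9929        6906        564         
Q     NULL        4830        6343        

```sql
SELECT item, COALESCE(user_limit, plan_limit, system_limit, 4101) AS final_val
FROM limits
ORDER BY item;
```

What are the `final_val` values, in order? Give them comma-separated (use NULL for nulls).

item=A: user_limit=1640 → 1640
item=D: user_limit=NULL, plan_limit=4466 → 4466
item=E: user_limit=NULL, plan_limit=1029 → 1029
item=L: user_limit=4503 → 4503
item=M: user_limit=NULL, plan_limit=NULL, system_limit=7306 → 7306
item=P: user_limit=910 → 910
item=Q: user_limit=NULL, plan_limit=4830 → 4830
item=R: user_limit=9929 → 9929
item=V: user_limit=2423 → 2423
item=W: user_limit=5170 → 5170
item=X: user_limit=9253 → 9253
item=Z: user_limit=NULL, plan_limit=735 → 735

1640, 4466, 1029, 4503, 7306, 910, 4830, 9929, 2423, 5170, 9253, 735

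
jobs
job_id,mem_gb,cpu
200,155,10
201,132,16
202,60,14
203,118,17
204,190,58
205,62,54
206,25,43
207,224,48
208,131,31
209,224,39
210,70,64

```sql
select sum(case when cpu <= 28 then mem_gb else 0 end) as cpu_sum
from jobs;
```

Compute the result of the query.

job_id=200: ✓ → 155
job_id=201: ✓ → 132
job_id=202: ✓ → 60
job_id=203: ✓ → 118
job_id=204: ✗
job_id=205: ✗
job_id=206: ✗
job_id=207: ✗
job_id=208: ✗
job_id=209: ✗
job_id=210: ✗
cpu_sum = 155 + 132 + 60 + 118 = 465

465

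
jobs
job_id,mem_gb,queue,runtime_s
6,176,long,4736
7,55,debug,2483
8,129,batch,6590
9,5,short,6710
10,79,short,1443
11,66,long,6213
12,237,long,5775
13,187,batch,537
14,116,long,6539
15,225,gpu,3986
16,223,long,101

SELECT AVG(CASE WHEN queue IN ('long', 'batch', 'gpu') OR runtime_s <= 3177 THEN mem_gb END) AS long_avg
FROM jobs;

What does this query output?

149.3

job_id=6: ✓ → 176
job_id=7: ✓ → 55
job_id=8: ✓ → 129
job_id=9: ✗
job_id=10: ✓ → 79
job_id=11: ✓ → 66
job_id=12: ✓ → 237
job_id=13: ✓ → 187
job_id=14: ✓ → 116
job_id=15: ✓ → 225
job_id=16: ✓ → 223
long_avg = (176 + 55 + 129 + 79 + 66 + 237 + 187 + 116 + 225 + 223) / 10 = 149.3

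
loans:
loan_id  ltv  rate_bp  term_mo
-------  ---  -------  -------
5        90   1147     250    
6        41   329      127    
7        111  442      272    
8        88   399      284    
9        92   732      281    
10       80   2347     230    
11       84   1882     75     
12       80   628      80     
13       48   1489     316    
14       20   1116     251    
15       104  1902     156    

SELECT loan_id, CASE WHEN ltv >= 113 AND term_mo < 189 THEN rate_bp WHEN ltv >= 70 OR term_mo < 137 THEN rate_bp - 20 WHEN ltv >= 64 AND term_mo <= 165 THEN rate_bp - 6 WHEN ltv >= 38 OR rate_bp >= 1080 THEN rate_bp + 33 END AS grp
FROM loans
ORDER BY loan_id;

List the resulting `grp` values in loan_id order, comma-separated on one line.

1127, 309, 422, 379, 712, 2327, 1862, 608, 1522, 1149, 1882

loan_id=5: ltv >= 70 OR term_mo < 137 → 1127
loan_id=6: ltv >= 70 OR term_mo < 137 → 309
loan_id=7: ltv >= 70 OR term_mo < 137 → 422
loan_id=8: ltv >= 70 OR term_mo < 137 → 379
loan_id=9: ltv >= 70 OR term_mo < 137 → 712
loan_id=10: ltv >= 70 OR term_mo < 137 → 2327
loan_id=11: ltv >= 70 OR term_mo < 137 → 1862
loan_id=12: ltv >= 70 OR term_mo < 137 → 608
loan_id=13: ltv >= 38 OR rate_bp >= 1080 → 1522
loan_id=14: ltv >= 38 OR rate_bp >= 1080 → 1149
loan_id=15: ltv >= 70 OR term_mo < 137 → 1882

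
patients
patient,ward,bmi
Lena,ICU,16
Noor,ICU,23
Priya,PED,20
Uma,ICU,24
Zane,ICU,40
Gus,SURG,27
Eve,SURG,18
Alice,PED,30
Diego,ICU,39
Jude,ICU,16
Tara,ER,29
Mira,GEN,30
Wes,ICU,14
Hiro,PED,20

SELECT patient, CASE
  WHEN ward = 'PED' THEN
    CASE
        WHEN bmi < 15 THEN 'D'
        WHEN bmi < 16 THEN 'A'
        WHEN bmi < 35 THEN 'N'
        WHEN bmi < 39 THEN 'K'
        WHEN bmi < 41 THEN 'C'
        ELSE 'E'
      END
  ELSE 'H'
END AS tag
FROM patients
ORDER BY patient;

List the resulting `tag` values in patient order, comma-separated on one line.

N, H, H, H, N, H, H, H, H, N, H, H, H, H

patient=Alice: ward='PED' → inner[bmi < 35] → N
patient=Diego: ward='ICU' → outer ELSE → H
patient=Eve: ward='SURG' → outer ELSE → H
patient=Gus: ward='SURG' → outer ELSE → H
patient=Hiro: ward='PED' → inner[bmi < 35] → N
patient=Jude: ward='ICU' → outer ELSE → H
patient=Lena: ward='ICU' → outer ELSE → H
patient=Mira: ward='GEN' → outer ELSE → H
patient=Noor: ward='ICU' → outer ELSE → H
patient=Priya: ward='PED' → inner[bmi < 35] → N
patient=Tara: ward='ER' → outer ELSE → H
patient=Uma: ward='ICU' → outer ELSE → H
patient=Wes: ward='ICU' → outer ELSE → H
patient=Zane: ward='ICU' → outer ELSE → H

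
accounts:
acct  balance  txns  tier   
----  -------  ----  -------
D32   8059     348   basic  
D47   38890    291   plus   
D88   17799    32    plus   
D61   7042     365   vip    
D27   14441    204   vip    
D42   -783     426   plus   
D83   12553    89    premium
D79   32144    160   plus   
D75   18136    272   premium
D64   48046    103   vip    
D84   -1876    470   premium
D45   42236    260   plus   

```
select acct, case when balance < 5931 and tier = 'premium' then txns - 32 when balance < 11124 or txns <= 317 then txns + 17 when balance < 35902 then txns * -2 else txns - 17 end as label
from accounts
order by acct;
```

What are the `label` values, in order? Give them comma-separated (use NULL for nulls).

acct=D27: balance < 11124 or txns <= 317 → 221
acct=D32: balance < 11124 or txns <= 317 → 365
acct=D42: balance < 11124 or txns <= 317 → 443
acct=D45: balance < 11124 or txns <= 317 → 277
acct=D47: balance < 11124 or txns <= 317 → 308
acct=D61: balance < 11124 or txns <= 317 → 382
acct=D64: balance < 11124 or txns <= 317 → 120
acct=D75: balance < 11124 or txns <= 317 → 289
acct=D79: balance < 11124 or txns <= 317 → 177
acct=D83: balance < 11124 or txns <= 317 → 106
acct=D84: balance < 5931 and tier = 'premium' → 438
acct=D88: balance < 11124 or txns <= 317 → 49

221, 365, 443, 277, 308, 382, 120, 289, 177, 106, 438, 49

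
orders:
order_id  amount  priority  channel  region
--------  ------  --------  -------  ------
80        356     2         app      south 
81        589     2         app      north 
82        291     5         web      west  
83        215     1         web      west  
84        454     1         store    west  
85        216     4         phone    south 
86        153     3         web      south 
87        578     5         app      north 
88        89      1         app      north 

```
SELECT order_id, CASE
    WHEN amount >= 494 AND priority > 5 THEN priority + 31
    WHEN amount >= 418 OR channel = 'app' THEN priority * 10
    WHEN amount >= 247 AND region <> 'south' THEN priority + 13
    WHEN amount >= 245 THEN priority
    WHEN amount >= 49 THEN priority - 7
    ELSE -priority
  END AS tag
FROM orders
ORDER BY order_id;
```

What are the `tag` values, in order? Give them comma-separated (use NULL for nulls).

20, 20, 18, -6, 10, -3, -4, 50, 10

order_id=80: amount >= 418 OR channel = 'app' → 20
order_id=81: amount >= 418 OR channel = 'app' → 20
order_id=82: amount >= 247 AND region <> 'south' → 18
order_id=83: amount >= 49 → -6
order_id=84: amount >= 418 OR channel = 'app' → 10
order_id=85: amount >= 49 → -3
order_id=86: amount >= 49 → -4
order_id=87: amount >= 418 OR channel = 'app' → 50
order_id=88: amount >= 418 OR channel = 'app' → 10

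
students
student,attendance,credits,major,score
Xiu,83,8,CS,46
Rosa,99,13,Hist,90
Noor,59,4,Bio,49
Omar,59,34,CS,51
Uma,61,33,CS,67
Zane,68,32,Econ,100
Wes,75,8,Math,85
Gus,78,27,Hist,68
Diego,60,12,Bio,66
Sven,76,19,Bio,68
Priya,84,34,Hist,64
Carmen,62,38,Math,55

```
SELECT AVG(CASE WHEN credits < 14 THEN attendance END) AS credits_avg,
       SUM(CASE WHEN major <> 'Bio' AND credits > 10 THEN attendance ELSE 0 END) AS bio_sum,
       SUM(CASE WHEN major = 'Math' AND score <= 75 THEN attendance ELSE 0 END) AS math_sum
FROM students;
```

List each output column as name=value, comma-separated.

[credits_avg: credits < 14]
student=Xiu: ✓ → 83
student=Rosa: ✓ → 99
student=Noor: ✓ → 59
student=Omar: ✗
student=Uma: ✗
student=Zane: ✗
student=Wes: ✓ → 75
student=Gus: ✗
student=Diego: ✓ → 60
student=Sven: ✗
student=Priya: ✗
student=Carmen: ✗
credits_avg = (83 + 99 + 59 + 75 + 60) / 5 = 75.2
—
[bio_sum: major <> 'Bio' AND credits > 10]
student=Xiu: ✗
student=Rosa: ✓ → 99
student=Noor: ✗
student=Omar: ✓ → 59
student=Uma: ✓ → 61
student=Zane: ✓ → 68
student=Wes: ✗
student=Gus: ✓ → 78
student=Diego: ✗
student=Sven: ✗
student=Priya: ✓ → 84
student=Carmen: ✓ → 62
bio_sum = 99 + 59 + 61 + 68 + 78 + 84 + 62 = 511
—
[math_sum: major = 'Math' AND score <= 75]
student=Xiu: ✗
student=Rosa: ✗
student=Noor: ✗
student=Omar: ✗
student=Uma: ✗
student=Zane: ✗
student=Wes: ✗
student=Gus: ✗
student=Diego: ✗
student=Sven: ✗
student=Priya: ✗
student=Carmen: ✓ → 62
math_sum = 62

credits_avg=75.2, bio_sum=511, math_sum=62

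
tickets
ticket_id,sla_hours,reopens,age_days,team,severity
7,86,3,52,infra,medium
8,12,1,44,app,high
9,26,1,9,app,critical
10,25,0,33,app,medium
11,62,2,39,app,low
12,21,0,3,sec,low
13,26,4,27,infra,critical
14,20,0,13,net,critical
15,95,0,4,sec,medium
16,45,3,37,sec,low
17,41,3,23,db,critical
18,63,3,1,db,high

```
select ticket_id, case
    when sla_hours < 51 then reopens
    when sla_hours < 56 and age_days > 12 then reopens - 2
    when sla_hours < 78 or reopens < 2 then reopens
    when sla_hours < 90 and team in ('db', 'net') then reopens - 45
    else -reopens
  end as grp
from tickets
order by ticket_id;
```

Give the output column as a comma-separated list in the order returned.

ticket_id=7: ELSE → -3
ticket_id=8: sla_hours < 51 → 1
ticket_id=9: sla_hours < 51 → 1
ticket_id=10: sla_hours < 51 → 0
ticket_id=11: sla_hours < 78 or reopens < 2 → 2
ticket_id=12: sla_hours < 51 → 0
ticket_id=13: sla_hours < 51 → 4
ticket_id=14: sla_hours < 51 → 0
ticket_id=15: sla_hours < 78 or reopens < 2 → 0
ticket_id=16: sla_hours < 51 → 3
ticket_id=17: sla_hours < 51 → 3
ticket_id=18: sla_hours < 78 or reopens < 2 → 3

-3, 1, 1, 0, 2, 0, 4, 0, 0, 3, 3, 3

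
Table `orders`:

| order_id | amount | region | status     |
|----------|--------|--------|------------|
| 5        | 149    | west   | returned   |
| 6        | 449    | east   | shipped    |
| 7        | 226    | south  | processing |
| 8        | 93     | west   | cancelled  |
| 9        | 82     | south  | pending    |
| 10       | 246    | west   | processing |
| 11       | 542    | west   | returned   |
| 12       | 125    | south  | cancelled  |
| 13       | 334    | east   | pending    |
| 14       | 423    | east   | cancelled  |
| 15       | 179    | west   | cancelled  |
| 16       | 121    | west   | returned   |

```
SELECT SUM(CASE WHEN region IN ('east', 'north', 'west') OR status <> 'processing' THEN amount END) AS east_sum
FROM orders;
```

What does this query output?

2743

order_id=5: ✓ → 149
order_id=6: ✓ → 449
order_id=7: ✗
order_id=8: ✓ → 93
order_id=9: ✓ → 82
order_id=10: ✓ → 246
order_id=11: ✓ → 542
order_id=12: ✓ → 125
order_id=13: ✓ → 334
order_id=14: ✓ → 423
order_id=15: ✓ → 179
order_id=16: ✓ → 121
east_sum = 149 + 449 + 93 + 82 + 246 + 542 + 125 + 334 + 423 + 179 + 121 = 2743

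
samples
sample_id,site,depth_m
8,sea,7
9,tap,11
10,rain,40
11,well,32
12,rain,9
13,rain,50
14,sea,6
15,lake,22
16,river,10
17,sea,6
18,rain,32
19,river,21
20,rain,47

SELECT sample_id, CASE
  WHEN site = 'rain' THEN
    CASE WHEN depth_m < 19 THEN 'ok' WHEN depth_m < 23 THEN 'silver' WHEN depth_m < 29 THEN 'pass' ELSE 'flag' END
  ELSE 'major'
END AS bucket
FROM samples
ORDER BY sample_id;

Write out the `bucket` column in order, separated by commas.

major, major, flag, major, ok, flag, major, major, major, major, flag, major, flag

sample_id=8: site='sea' → outer ELSE → major
sample_id=9: site='tap' → outer ELSE → major
sample_id=10: site='rain' → inner[ELSE] → flag
sample_id=11: site='well' → outer ELSE → major
sample_id=12: site='rain' → inner[depth_m < 19] → ok
sample_id=13: site='rain' → inner[ELSE] → flag
sample_id=14: site='sea' → outer ELSE → major
sample_id=15: site='lake' → outer ELSE → major
sample_id=16: site='river' → outer ELSE → major
sample_id=17: site='sea' → outer ELSE → major
sample_id=18: site='rain' → inner[ELSE] → flag
sample_id=19: site='river' → outer ELSE → major
sample_id=20: site='rain' → inner[ELSE] → flag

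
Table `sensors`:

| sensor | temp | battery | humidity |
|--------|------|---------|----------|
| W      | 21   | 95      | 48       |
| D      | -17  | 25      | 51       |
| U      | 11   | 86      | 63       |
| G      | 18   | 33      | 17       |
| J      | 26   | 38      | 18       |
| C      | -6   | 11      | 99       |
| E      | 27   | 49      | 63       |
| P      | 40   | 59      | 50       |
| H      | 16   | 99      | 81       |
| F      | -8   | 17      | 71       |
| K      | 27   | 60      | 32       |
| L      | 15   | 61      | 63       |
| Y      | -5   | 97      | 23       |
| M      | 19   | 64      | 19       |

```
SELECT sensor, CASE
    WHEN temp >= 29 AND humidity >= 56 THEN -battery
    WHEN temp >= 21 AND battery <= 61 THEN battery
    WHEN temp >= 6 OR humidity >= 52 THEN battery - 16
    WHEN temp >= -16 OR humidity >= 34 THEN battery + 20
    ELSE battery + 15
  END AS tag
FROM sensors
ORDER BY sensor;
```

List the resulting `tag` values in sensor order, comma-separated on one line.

-5, 45, 49, 1, 17, 83, 38, 60, 45, 48, 59, 70, 79, 117

sensor=C: temp >= 6 OR humidity >= 52 → -5
sensor=D: temp >= -16 OR humidity >= 34 → 45
sensor=E: temp >= 21 AND battery <= 61 → 49
sensor=F: temp >= 6 OR humidity >= 52 → 1
sensor=G: temp >= 6 OR humidity >= 52 → 17
sensor=H: temp >= 6 OR humidity >= 52 → 83
sensor=J: temp >= 21 AND battery <= 61 → 38
sensor=K: temp >= 21 AND battery <= 61 → 60
sensor=L: temp >= 6 OR humidity >= 52 → 45
sensor=M: temp >= 6 OR humidity >= 52 → 48
sensor=P: temp >= 21 AND battery <= 61 → 59
sensor=U: temp >= 6 OR humidity >= 52 → 70
sensor=W: temp >= 6 OR humidity >= 52 → 79
sensor=Y: temp >= -16 OR humidity >= 34 → 117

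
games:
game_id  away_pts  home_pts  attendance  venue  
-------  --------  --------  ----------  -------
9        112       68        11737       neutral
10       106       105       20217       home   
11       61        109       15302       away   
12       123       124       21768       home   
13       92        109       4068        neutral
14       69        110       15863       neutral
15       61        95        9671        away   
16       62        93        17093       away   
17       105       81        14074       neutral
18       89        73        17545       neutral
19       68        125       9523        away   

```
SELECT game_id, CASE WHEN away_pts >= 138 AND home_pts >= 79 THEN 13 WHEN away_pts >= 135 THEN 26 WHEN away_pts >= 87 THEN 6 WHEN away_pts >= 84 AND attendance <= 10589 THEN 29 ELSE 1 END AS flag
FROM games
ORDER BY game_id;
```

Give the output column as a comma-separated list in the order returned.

game_id=9: away_pts >= 87 → 6
game_id=10: away_pts >= 87 → 6
game_id=11: ELSE → 1
game_id=12: away_pts >= 87 → 6
game_id=13: away_pts >= 87 → 6
game_id=14: ELSE → 1
game_id=15: ELSE → 1
game_id=16: ELSE → 1
game_id=17: away_pts >= 87 → 6
game_id=18: away_pts >= 87 → 6
game_id=19: ELSE → 1

6, 6, 1, 6, 6, 1, 1, 1, 6, 6, 1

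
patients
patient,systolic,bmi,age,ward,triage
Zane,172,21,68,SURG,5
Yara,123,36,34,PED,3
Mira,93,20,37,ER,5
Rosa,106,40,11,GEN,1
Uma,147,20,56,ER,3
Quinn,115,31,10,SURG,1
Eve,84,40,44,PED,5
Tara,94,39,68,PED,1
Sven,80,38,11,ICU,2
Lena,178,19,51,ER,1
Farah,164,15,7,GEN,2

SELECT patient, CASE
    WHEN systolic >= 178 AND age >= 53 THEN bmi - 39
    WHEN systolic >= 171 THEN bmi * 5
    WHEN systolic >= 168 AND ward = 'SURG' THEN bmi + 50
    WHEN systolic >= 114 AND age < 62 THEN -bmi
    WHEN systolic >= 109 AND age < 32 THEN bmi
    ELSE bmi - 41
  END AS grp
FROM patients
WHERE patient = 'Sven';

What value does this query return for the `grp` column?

-3

patient = Sven: systolic=80, bmi=38, age=11, ward=ICU, triage=2.
systolic >= 178 AND age >= 53 → false
systolic >= 171 → false
systolic >= 168 AND ward = 'SURG' → false
systolic >= 114 AND age < 62 → false
systolic >= 109 AND age < 32 → false
No prior WHEN matched → ELSE → -3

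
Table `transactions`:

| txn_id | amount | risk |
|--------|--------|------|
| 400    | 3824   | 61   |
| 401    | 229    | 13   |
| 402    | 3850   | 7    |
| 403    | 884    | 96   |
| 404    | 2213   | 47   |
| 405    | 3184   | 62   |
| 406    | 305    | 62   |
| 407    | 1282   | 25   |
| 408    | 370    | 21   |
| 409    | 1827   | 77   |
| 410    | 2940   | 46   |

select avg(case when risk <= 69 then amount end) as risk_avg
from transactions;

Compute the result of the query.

2021.8888888889

txn_id=400: ✓ → 3824
txn_id=401: ✓ → 229
txn_id=402: ✓ → 3850
txn_id=403: ✗
txn_id=404: ✓ → 2213
txn_id=405: ✓ → 3184
txn_id=406: ✓ → 305
txn_id=407: ✓ → 1282
txn_id=408: ✓ → 370
txn_id=409: ✗
txn_id=410: ✓ → 2940
risk_avg = (3824 + 229 + 3850 + 2213 + 3184 + 305 + 1282 + 370 + 2940) / 9 = 2021.8888888889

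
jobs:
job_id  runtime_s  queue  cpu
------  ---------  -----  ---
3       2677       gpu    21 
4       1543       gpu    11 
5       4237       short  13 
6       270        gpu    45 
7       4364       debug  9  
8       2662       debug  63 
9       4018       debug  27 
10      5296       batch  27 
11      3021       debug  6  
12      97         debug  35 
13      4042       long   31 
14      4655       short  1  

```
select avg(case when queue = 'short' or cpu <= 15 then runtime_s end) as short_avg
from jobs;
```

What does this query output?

job_id=3: ✗
job_id=4: ✓ → 1543
job_id=5: ✓ → 4237
job_id=6: ✗
job_id=7: ✓ → 4364
job_id=8: ✗
job_id=9: ✗
job_id=10: ✗
job_id=11: ✓ → 3021
job_id=12: ✗
job_id=13: ✗
job_id=14: ✓ → 4655
short_avg = (1543 + 4237 + 4364 + 3021 + 4655) / 5 = 3564

3564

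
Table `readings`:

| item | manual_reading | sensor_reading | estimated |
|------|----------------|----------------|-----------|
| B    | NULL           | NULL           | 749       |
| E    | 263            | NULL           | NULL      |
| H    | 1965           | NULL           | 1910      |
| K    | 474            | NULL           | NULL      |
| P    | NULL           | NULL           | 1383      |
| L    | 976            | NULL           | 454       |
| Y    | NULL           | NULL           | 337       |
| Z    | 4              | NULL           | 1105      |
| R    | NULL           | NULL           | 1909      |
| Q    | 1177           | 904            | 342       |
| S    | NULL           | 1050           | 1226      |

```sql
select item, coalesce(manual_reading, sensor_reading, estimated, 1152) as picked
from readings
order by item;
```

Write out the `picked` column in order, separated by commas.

749, 263, 1965, 474, 976, 1383, 1177, 1909, 1050, 337, 4

item=B: manual_reading=NULL, sensor_reading=NULL, estimated=749 → 749
item=E: manual_reading=263 → 263
item=H: manual_reading=1965 → 1965
item=K: manual_reading=474 → 474
item=L: manual_reading=976 → 976
item=P: manual_reading=NULL, sensor_reading=NULL, estimated=1383 → 1383
item=Q: manual_reading=1177 → 1177
item=R: manual_reading=NULL, sensor_reading=NULL, estimated=1909 → 1909
item=S: manual_reading=NULL, sensor_reading=1050 → 1050
item=Y: manual_reading=NULL, sensor_reading=NULL, estimated=337 → 337
item=Z: manual_reading=4 → 4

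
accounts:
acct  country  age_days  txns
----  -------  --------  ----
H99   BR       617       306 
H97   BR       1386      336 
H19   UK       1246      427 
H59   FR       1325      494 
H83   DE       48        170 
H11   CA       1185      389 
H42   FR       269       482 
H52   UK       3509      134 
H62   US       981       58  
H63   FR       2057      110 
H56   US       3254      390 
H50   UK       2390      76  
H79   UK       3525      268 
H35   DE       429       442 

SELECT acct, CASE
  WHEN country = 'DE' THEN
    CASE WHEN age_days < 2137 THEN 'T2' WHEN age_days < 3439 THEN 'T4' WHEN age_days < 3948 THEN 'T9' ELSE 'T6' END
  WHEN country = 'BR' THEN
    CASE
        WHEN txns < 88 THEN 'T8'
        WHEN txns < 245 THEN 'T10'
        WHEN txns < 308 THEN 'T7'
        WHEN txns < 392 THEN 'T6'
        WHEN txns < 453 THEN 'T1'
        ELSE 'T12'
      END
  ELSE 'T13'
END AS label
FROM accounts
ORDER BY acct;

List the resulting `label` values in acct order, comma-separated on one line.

T13, T13, T2, T13, T13, T13, T13, T13, T13, T13, T13, T2, T6, T7

acct=H11: country='CA' → outer ELSE → T13
acct=H19: country='UK' → outer ELSE → T13
acct=H35: country='DE' → inner[age_days < 2137] → T2
acct=H42: country='FR' → outer ELSE → T13
acct=H50: country='UK' → outer ELSE → T13
acct=H52: country='UK' → outer ELSE → T13
acct=H56: country='US' → outer ELSE → T13
acct=H59: country='FR' → outer ELSE → T13
acct=H62: country='US' → outer ELSE → T13
acct=H63: country='FR' → outer ELSE → T13
acct=H79: country='UK' → outer ELSE → T13
acct=H83: country='DE' → inner[age_days < 2137] → T2
acct=H97: country='BR' → inner[txns < 392] → T6
acct=H99: country='BR' → inner[txns < 308] → T7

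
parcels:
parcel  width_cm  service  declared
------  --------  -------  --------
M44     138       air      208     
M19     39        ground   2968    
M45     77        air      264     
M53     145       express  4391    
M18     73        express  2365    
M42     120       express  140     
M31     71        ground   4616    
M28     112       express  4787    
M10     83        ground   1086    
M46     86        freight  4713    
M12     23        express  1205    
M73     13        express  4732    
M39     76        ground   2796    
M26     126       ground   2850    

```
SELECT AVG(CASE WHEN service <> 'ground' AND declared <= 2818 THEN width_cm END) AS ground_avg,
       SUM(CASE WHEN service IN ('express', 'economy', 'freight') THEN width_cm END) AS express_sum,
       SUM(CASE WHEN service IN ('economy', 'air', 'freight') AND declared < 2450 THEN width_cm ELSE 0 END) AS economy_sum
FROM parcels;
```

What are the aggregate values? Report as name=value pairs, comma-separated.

ground_avg=86.2, express_sum=572, economy_sum=215

[ground_avg: service <> 'ground' AND declared <= 2818]
parcel=M44: ✓ → 138
parcel=M19: ✗
parcel=M45: ✓ → 77
parcel=M53: ✗
parcel=M18: ✓ → 73
parcel=M42: ✓ → 120
parcel=M31: ✗
parcel=M28: ✗
parcel=M10: ✗
parcel=M46: ✗
parcel=M12: ✓ → 23
parcel=M73: ✗
parcel=M39: ✗
parcel=M26: ✗
ground_avg = (138 + 77 + 73 + 120 + 23) / 5 = 86.2
—
[express_sum: service IN ('express', 'economy', 'freight')]
parcel=M44: ✗
parcel=M19: ✗
parcel=M45: ✗
parcel=M53: ✓ → 145
parcel=M18: ✓ → 73
parcel=M42: ✓ → 120
parcel=M31: ✗
parcel=M28: ✓ → 112
parcel=M10: ✗
parcel=M46: ✓ → 86
parcel=M12: ✓ → 23
parcel=M73: ✓ → 13
parcel=M39: ✗
parcel=M26: ✗
express_sum = 145 + 73 + 120 + 112 + 86 + 23 + 13 = 572
—
[economy_sum: service IN ('economy', 'air', 'freight') AND declared < 2450]
parcel=M44: ✓ → 138
parcel=M19: ✗
parcel=M45: ✓ → 77
parcel=M53: ✗
parcel=M18: ✗
parcel=M42: ✗
parcel=M31: ✗
parcel=M28: ✗
parcel=M10: ✗
parcel=M46: ✗
parcel=M12: ✗
parcel=M73: ✗
parcel=M39: ✗
parcel=M26: ✗
economy_sum = 138 + 77 = 215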